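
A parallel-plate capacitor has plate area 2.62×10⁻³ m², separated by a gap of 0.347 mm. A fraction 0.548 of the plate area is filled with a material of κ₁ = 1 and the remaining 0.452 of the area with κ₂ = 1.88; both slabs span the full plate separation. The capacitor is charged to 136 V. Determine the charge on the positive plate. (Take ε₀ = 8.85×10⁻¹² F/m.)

Q ≈ 12.7 nC

Side-by-side slabs ⇒ two capacitors in parallel, each spanning the full gap.
C₁ = κ₁ε₀A₁/d = 1.00 × 8.85×10⁻¹² × 1.44×10⁻³ / 3.47×10⁻⁴ = 3.66×10⁻¹¹ F.
C₂ = κ₂ε₀A₂/d = 1.88 × 8.85×10⁻¹² × 1.18×10⁻³ / 3.47×10⁻⁴ = 5.68×10⁻¹¹ F.
C = C₁ + C₂ = 9.34×10⁻¹¹ F.
Q = CV = 9.34×10⁻¹¹ × 136 = 1.27×10⁻⁸ C.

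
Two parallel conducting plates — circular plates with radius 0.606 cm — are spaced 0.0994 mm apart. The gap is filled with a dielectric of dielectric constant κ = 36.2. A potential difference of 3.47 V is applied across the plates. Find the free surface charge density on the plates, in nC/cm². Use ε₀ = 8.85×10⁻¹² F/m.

A = π(0.606 cm)² = 1.15×10⁻⁴ m².
C = κε₀A/d = 36.2 × 8.85×10⁻¹² × 1.15×10⁻⁴ / 9.94×10⁻⁵ = 3.72×10⁻¹⁰ F.
σ = Q/A = CV/A = 3.72×10⁻¹⁰ × 3.47 / 1.15×10⁻⁴ = 1.12×10⁻⁵ C/m².

σ ≈ 1.12 nC/cm²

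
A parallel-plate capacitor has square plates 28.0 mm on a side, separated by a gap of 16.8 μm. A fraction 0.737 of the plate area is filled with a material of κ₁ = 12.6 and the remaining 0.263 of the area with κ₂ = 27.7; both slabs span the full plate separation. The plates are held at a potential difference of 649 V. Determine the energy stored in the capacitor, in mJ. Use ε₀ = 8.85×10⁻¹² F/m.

A = (28.0 mm)² = 7.84×10⁻⁴ m².
Side-by-side slabs ⇒ two capacitors in parallel, each spanning the full gap.
C₁ = κ₁ε₀A₁/d = 12.6 × 8.85×10⁻¹² × 5.78×10⁻⁴ / 1.68×10⁻⁵ = 3.84×10⁻⁹ F.
C₂ = κ₂ε₀A₂/d = 27.7 × 8.85×10⁻¹² × 2.06×10⁻⁴ / 1.68×10⁻⁵ = 3.01×10⁻⁹ F.
C = C₁ + C₂ = 6.84×10⁻⁹ F.
U = ½CV² = ½ × 6.84×10⁻⁹ × (649)² = 1.44×10⁻³ J.

1.44 mJ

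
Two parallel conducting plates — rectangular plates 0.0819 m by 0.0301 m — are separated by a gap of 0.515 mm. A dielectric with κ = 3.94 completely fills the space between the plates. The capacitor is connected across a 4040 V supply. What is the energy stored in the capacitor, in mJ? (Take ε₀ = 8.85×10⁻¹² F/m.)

A = 0.0819 × 0.0301 m² = 2.47×10⁻³ m².
C = κε₀A/d = 3.94 × 8.85×10⁻¹² × 2.47×10⁻³ / 5.15×10⁻⁴ = 1.67×10⁻¹⁰ F.
U = ½CV² = ½ × 1.67×10⁻¹⁰ × (4040)² = 1.36×10⁻³ J.

1.36 mJ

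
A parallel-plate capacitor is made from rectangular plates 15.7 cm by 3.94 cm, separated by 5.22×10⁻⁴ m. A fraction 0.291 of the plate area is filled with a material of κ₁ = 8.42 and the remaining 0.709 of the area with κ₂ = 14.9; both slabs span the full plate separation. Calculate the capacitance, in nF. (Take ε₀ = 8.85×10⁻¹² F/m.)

C ≈ 1.36 nF

A = 15.7 × 3.94 cm² = 6.19×10⁻³ m².
Side-by-side slabs ⇒ two capacitors in parallel, each spanning the full gap.
C₁ = κ₁ε₀A₁/d = 8.42 × 8.85×10⁻¹² × 1.80×10⁻³ / 5.22×10⁻⁴ = 2.57×10⁻¹⁰ F.
C₂ = κ₂ε₀A₂/d = 14.9 × 8.85×10⁻¹² × 4.39×10⁻³ / 5.22×10⁻⁴ = 1.11×10⁻⁹ F.
C = C₁ + C₂ = 1.36×10⁻⁹ F.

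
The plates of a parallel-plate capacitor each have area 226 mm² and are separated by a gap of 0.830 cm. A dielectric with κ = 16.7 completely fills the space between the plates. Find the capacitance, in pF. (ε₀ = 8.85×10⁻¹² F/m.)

C ≈ 4.02 pF

A = 226 mm² = 2.26×10⁻⁴ m².
C = κε₀A/d = 16.7 × 8.85×10⁻¹² × 2.26×10⁻⁴ / 8.30×10⁻³ = 4.02×10⁻¹² F.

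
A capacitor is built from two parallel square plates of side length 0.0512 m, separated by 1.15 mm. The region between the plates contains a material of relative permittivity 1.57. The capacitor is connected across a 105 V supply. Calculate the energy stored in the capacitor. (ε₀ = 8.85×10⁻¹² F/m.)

A = (0.0512 m)² = 2.62×10⁻³ m².
C = κε₀A/d = 1.57 × 8.85×10⁻¹² × 2.62×10⁻³ / 1.15×10⁻³ = 3.17×10⁻¹¹ F.
U = ½CV² = ½ × 3.17×10⁻¹¹ × (105)² = 1.75×10⁻⁷ J.

175 nJ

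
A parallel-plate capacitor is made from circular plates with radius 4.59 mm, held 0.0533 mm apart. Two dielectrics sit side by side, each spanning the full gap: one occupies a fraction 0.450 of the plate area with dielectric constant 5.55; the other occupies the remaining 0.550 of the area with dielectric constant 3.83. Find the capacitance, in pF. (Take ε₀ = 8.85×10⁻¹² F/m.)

A = π(4.59 mm)² = 6.62×10⁻⁵ m².
Side-by-side slabs ⇒ two capacitors in parallel, each spanning the full gap.
C₁ = κ₁ε₀A₁/d = 5.55 × 8.85×10⁻¹² × 2.98×10⁻⁵ / 5.33×10⁻⁵ = 2.74×10⁻¹¹ F.
C₂ = κ₂ε₀A₂/d = 3.83 × 8.85×10⁻¹² × 3.64×10⁻⁵ / 5.33×10⁻⁵ = 2.32×10⁻¹¹ F.
C = C₁ + C₂ = 5.06×10⁻¹¹ F.

C ≈ 50.6 pF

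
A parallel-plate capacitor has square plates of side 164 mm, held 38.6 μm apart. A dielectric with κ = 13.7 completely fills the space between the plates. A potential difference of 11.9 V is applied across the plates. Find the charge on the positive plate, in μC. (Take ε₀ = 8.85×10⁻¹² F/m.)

1.01 μC

A = (164 mm)² = 2.69×10⁻² m².
C = κε₀A/d = 13.7 × 8.85×10⁻¹² × 2.69×10⁻² / 3.86×10⁻⁵ = 8.45×10⁻⁸ F.
Q = CV = 8.45×10⁻⁸ × 11.9 = 1.01×10⁻⁶ C.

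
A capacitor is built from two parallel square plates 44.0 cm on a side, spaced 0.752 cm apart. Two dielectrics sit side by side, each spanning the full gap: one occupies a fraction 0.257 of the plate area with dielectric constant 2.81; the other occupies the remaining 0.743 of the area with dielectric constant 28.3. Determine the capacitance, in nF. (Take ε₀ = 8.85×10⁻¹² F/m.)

C ≈ 4.96 nF

A = (44.0 cm)² = 0.194 m².
Side-by-side slabs ⇒ two capacitors in parallel, each spanning the full gap.
C₁ = κ₁ε₀A₁/d = 2.81 × 8.85×10⁻¹² × 4.98×10⁻² / 7.52×10⁻³ = 1.65×10⁻¹⁰ F.
C₂ = κ₂ε₀A₂/d = 28.3 × 8.85×10⁻¹² × 0.144 / 7.52×10⁻³ = 4.79×10⁻⁹ F.
C = C₁ + C₂ = 4.96×10⁻⁹ F.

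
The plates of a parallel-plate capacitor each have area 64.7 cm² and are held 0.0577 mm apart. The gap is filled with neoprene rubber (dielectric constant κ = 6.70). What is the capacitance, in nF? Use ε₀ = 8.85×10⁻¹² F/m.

6.65 nF

A = 64.7 cm² = 6.47×10⁻³ m².
C = κε₀A/d = 6.70 × 8.85×10⁻¹² × 6.47×10⁻³ / 5.77×10⁻⁵ = 6.65×10⁻⁹ F.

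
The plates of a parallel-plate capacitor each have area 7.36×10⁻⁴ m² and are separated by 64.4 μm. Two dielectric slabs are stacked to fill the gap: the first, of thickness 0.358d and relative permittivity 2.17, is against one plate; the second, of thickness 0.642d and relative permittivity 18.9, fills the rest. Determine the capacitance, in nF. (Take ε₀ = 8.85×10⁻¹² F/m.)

Stacked slabs ⇒ two capacitors in series, each with the full plate area.
C₁ = κ₁ε₀A/d₁ = 2.17 × 8.85×10⁻¹² × 7.36×10⁻⁴ / 2.31×10⁻⁵ = 6.13×10⁻¹⁰ F.
C₂ = κ₂ε₀A/d₂ = 18.9 × 8.85×10⁻¹² × 7.36×10⁻⁴ / 4.13×10⁻⁵ = 2.98×10⁻⁹ F.
C = (1/C₁ + 1/C₂)⁻¹ = 5.08×10⁻¹⁰ F.

C ≈ 0.508 nF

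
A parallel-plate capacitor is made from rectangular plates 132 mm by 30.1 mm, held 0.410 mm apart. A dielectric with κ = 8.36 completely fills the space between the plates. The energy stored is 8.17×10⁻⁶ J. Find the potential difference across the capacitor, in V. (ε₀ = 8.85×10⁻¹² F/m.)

A = 132 × 30.1 mm² = 3.97×10⁻³ m².
C = κε₀A/d = 8.36 × 8.85×10⁻¹² × 3.97×10⁻³ / 4.10×10⁻⁴ = 7.17×10⁻¹⁰ F.
V = √(2U/C) = √(2 × 8.17×10⁻⁶ / 7.17×10⁻¹⁰) = 1.51×10² V.

151 V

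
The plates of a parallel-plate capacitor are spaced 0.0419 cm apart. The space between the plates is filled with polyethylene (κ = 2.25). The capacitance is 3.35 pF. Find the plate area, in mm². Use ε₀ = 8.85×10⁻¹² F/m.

70.5 mm²

A = Cd/(κε₀) = 3.35×10⁻¹² × 4.19×10⁻⁴ / (2.25 × 8.85×10⁻¹²) = 7.05×10⁻⁵ m².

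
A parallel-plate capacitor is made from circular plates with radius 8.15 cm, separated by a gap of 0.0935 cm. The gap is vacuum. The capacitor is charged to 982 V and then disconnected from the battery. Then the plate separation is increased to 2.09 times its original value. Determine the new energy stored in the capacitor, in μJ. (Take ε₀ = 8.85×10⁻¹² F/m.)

199 μJ

A = π(8.15 cm)² = 2.09×10⁻² m².
Initially C₁ = ε₀A/d = 8.85×10⁻¹² × 2.09×10⁻² / 9.35×10⁻⁴ = 1.98×10⁻¹⁰ F.
U₁ = 9.52×10⁻⁵ J.
Isolated ⇒ Q is held fixed. C₂ = 0.478 C₁ and U = Q²/(2C), so U₂/U₁ = C₁/C₂ = 2.09.
U₂ = 2.09 × 9.52×10⁻⁵ = 1.99×10⁻⁴ J.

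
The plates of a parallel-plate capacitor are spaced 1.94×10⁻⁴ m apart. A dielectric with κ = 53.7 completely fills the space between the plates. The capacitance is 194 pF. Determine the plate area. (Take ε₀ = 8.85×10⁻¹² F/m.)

A = Cd/(κε₀) = 1.94×10⁻¹⁰ × 1.94×10⁻⁴ / (53.7 × 8.85×10⁻¹²) = 7.92×10⁻⁵ m².

A ≈ 0.792 cm²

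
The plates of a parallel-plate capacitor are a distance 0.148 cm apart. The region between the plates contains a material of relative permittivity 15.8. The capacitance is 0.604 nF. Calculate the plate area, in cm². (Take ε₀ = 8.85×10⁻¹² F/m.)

A ≈ 63.9 cm²

A = Cd/(κε₀) = 6.04×10⁻¹⁰ × 1.48×10⁻³ / (15.8 × 8.85×10⁻¹²) = 6.39×10⁻³ m².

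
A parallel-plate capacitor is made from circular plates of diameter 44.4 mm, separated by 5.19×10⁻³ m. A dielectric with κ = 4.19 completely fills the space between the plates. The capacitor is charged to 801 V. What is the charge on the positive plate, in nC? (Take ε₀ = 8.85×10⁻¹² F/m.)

A = π(44.4/2 mm)² = 1.55×10⁻³ m².
C = κε₀A/d = 4.19 × 8.85×10⁻¹² × 1.55×10⁻³ / 5.19×10⁻³ = 1.11×10⁻¹¹ F.
Q = CV = 1.11×10⁻¹¹ × 801 = 8.86×10⁻⁹ C.

Q ≈ 8.86 nC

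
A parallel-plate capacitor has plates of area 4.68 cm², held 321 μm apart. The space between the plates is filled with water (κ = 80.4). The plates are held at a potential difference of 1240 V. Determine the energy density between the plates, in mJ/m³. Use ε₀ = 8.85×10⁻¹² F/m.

u ≈ 5.31×10⁶ mJ/m³

E = V/d = 1240 / 3.21×10⁻⁴ = 3.86×10⁶ V/m.
u = ½κε₀E² = ½ × 80.4 × 8.85×10⁻¹² × (3.86×10⁶)² = 5.31×10³ J/m³.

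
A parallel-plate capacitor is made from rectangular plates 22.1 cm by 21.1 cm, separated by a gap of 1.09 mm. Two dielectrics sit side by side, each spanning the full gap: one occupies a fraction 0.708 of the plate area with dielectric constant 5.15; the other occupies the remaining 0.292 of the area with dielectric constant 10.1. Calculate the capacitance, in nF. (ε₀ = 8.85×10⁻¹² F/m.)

2.50 nF

A = 22.1 × 21.1 cm² = 4.66×10⁻² m².
Side-by-side slabs ⇒ two capacitors in parallel, each spanning the full gap.
C₁ = κ₁ε₀A₁/d = 5.15 × 8.85×10⁻¹² × 3.30×10⁻² / 1.09×10⁻³ = 1.38×10⁻⁹ F.
C₂ = κ₂ε₀A₂/d = 10.1 × 8.85×10⁻¹² × 1.36×10⁻² / 1.09×10⁻³ = 1.12×10⁻⁹ F.
C = C₁ + C₂ = 2.50×10⁻⁹ F.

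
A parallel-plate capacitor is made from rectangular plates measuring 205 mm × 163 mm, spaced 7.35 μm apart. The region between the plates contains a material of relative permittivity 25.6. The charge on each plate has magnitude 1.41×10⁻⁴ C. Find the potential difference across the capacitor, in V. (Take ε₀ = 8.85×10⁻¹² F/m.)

A = 205 × 163 mm² = 3.34×10⁻² m².
C = κε₀A/d = 25.6 × 8.85×10⁻¹² × 3.34×10⁻² / 7.35×10⁻⁶ = 1.03×10⁻⁶ F.
V = Q/C = 1.41×10⁻⁴ / 1.03×10⁻⁶ = 1.37×10² V.

137 V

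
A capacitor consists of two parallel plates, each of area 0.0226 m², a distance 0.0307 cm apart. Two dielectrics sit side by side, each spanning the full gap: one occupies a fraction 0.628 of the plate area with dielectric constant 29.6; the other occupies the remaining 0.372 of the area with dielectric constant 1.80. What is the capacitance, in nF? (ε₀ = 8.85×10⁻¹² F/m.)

Side-by-side slabs ⇒ two capacitors in parallel, each spanning the full gap.
C₁ = κ₁ε₀A₁/d = 29.6 × 8.85×10⁻¹² × 1.42×10⁻² / 3.07×10⁻⁴ = 1.21×10⁻⁸ F.
C₂ = κ₂ε₀A₂/d = 1.80 × 8.85×10⁻¹² × 8.41×10⁻³ / 3.07×10⁻⁴ = 4.36×10⁻¹⁰ F.
C = C₁ + C₂ = 1.25×10⁻⁸ F.

C ≈ 12.5 nF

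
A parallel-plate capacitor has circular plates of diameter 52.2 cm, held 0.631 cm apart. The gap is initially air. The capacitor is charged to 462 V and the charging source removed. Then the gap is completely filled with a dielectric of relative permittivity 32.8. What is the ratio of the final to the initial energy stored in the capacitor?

Isolated ⇒ Q is held fixed.
C₂ = 32.8 C₁ and U = Q²/(2C), so U₂/U₁ = C₁/C₂ = 0.0305.

U₂/U₁ ≈ 0.0305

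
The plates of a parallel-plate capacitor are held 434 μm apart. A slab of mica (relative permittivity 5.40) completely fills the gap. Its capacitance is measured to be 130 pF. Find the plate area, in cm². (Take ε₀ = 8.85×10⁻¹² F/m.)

A = Cd/(κε₀) = 1.30×10⁻¹⁰ × 4.34×10⁻⁴ / (5.40 × 8.85×10⁻¹²) = 1.18×10⁻³ m².

A ≈ 11.8 cm²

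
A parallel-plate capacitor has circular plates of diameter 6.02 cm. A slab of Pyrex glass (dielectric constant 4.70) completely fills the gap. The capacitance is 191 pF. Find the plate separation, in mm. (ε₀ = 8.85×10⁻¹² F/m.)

d ≈ 0.620 mm

A = π(6.02/2 cm)² = 2.85×10⁻³ m².
d = κε₀A/C = 4.70 × 8.85×10⁻¹² × 2.85×10⁻³ / 1.91×10⁻¹⁰ = 6.20×10⁻⁴ m.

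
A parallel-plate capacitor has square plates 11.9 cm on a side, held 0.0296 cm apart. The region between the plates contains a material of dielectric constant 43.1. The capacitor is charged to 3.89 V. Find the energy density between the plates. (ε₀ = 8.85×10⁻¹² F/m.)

u ≈ 32.9 mJ/m³

E = V/d = 3.89 / 2.96×10⁻⁴ = 1.31×10⁴ V/m.
u = ½κε₀E² = ½ × 43.1 × 8.85×10⁻¹² × (1.31×10⁴)² = 3.29×10⁻² J/m³.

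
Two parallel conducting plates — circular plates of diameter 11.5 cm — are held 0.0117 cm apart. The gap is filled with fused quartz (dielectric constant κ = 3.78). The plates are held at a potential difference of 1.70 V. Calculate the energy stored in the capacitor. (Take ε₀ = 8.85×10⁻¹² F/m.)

U ≈ 4.29 nJ

A = π(11.5/2 cm)² = 1.04×10⁻² m².
C = κε₀A/d = 3.78 × 8.85×10⁻¹² × 1.04×10⁻² / 1.17×10⁻⁴ = 2.97×10⁻⁹ F.
U = ½CV² = ½ × 2.97×10⁻⁹ × (1.70)² = 4.29×10⁻⁹ J.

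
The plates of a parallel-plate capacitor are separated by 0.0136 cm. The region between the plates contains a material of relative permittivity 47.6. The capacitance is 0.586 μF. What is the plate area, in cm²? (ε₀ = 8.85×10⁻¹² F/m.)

A ≈ 1892 cm²

A = Cd/(κε₀) = 5.86×10⁻⁷ × 1.36×10⁻⁴ / (47.6 × 8.85×10⁻¹²) = 0.189 m².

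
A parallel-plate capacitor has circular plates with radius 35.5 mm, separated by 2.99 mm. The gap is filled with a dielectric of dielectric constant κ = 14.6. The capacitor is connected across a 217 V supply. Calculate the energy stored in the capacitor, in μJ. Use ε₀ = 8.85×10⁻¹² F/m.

A = π(35.5 mm)² = 3.96×10⁻³ m².
C = κε₀A/d = 14.6 × 8.85×10⁻¹² × 3.96×10⁻³ / 2.99×10⁻³ = 1.71×10⁻¹⁰ F.
U = ½CV² = ½ × 1.71×10⁻¹⁰ × (217)² = 4.03×10⁻⁶ J.

4.03 μJ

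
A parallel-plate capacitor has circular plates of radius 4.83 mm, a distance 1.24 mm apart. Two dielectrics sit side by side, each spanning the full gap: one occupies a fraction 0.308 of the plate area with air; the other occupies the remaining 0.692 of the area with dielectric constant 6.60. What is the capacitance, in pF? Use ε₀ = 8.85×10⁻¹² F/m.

2.55 pF

A = π(4.83 mm)² = 7.33×10⁻⁵ m².
Side-by-side slabs ⇒ two capacitors in parallel, each spanning the full gap.
C₁ = κ₁ε₀A₁/d = 1.00 × 8.85×10⁻¹² × 2.26×10⁻⁵ / 1.24×10⁻³ = 1.61×10⁻¹³ F.
C₂ = κ₂ε₀A₂/d = 6.60 × 8.85×10⁻¹² × 5.07×10⁻⁵ / 1.24×10⁻³ = 2.39×10⁻¹² F.
C = C₁ + C₂ = 2.55×10⁻¹² F.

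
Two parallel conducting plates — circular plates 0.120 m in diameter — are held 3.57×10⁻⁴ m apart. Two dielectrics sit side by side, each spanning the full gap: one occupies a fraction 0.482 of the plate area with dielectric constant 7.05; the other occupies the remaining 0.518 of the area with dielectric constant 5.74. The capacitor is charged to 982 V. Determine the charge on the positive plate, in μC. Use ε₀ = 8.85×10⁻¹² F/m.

1.75 μC

A = π(0.120/2 m)² = 1.13×10⁻² m².
Side-by-side slabs ⇒ two capacitors in parallel, each spanning the full gap.
C₁ = κ₁ε₀A₁/d = 7.05 × 8.85×10⁻¹² × 5.45×10⁻³ / 3.57×10⁻⁴ = 9.53×10⁻¹⁰ F.
C₂ = κ₂ε₀A₂/d = 5.74 × 8.85×10⁻¹² × 5.86×10⁻³ / 3.57×10⁻⁴ = 8.34×10⁻¹⁰ F.
C = C₁ + C₂ = 1.79×10⁻⁹ F.
Q = CV = 1.79×10⁻⁹ × 982 = 1.75×10⁻⁶ C.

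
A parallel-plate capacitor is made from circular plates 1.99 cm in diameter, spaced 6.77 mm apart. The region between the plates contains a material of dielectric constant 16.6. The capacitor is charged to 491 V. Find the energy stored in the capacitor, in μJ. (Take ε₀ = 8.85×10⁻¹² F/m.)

U ≈ 0.814 μJ

A = π(1.99/2 cm)² = 3.11×10⁻⁴ m².
C = κε₀A/d = 16.6 × 8.85×10⁻¹² × 3.11×10⁻⁴ / 6.77×10⁻³ = 6.75×10⁻¹² F.
U = ½CV² = ½ × 6.75×10⁻¹² × (491)² = 8.14×10⁻⁷ J.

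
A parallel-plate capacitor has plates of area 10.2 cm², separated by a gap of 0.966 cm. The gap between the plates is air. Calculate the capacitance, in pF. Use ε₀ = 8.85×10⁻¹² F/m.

A = 10.2 cm² = 1.02×10⁻³ m².
C = ε₀A/d = 8.85×10⁻¹² × 1.02×10⁻³ / 9.66×10⁻³ = 9.34×10⁻¹³ F.

C ≈ 0.934 pF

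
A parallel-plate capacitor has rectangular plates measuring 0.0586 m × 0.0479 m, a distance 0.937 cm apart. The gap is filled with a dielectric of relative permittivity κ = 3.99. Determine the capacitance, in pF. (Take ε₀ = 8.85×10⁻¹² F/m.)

10.6 pF

A = 0.0586 × 0.0479 m² = 2.81×10⁻³ m².
C = κε₀A/d = 3.99 × 8.85×10⁻¹² × 2.81×10⁻³ / 9.37×10⁻³ = 1.06×10⁻¹¹ F.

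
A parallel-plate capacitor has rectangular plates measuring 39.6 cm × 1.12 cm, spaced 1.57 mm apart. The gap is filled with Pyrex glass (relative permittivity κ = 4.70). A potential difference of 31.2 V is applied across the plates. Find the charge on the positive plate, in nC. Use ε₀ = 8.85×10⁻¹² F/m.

3.67 nC

A = 39.6 × 1.12 cm² = 4.44×10⁻³ m².
C = κε₀A/d = 4.70 × 8.85×10⁻¹² × 4.44×10⁻³ / 1.57×10⁻³ = 1.18×10⁻¹⁰ F.
Q = CV = 1.18×10⁻¹⁰ × 31.2 = 3.67×10⁻⁹ C.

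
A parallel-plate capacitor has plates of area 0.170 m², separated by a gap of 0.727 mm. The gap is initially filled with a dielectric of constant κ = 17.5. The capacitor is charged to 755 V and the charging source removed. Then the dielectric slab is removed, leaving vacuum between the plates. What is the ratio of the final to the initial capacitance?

C = κε₀A/d scales with κ, so C₂/C₁ = 1/κ = 1/17.5 = 0.0571.

0.0571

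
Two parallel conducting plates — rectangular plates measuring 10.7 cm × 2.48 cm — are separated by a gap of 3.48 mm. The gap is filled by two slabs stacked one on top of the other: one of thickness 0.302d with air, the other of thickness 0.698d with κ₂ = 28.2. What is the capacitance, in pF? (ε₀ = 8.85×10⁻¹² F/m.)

A = 10.7 × 2.48 cm² = 2.65×10⁻³ m².
Stacked slabs ⇒ two capacitors in series, each with the full plate area.
C₁ = κ₁ε₀A/d₁ = 1.00 × 8.85×10⁻¹² × 2.65×10⁻³ / 1.05×10⁻³ = 2.23×10⁻¹¹ F.
C₂ = κ₂ε₀A/d₂ = 28.2 × 8.85×10⁻¹² × 2.65×10⁻³ / 2.43×10⁻³ = 2.73×10⁻¹⁰ F.
C = (1/C₁ + 1/C₂)⁻¹ = 2.07×10⁻¹¹ F.

C ≈ 20.7 pF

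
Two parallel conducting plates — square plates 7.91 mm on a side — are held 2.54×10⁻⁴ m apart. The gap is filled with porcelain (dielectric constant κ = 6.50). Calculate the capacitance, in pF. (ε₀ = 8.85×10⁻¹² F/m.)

A = (7.91 mm)² = 6.26×10⁻⁵ m².
C = κε₀A/d = 6.50 × 8.85×10⁻¹² × 6.26×10⁻⁵ / 2.54×10⁻⁴ = 1.42×10⁻¹¹ F.

C ≈ 14.2 pF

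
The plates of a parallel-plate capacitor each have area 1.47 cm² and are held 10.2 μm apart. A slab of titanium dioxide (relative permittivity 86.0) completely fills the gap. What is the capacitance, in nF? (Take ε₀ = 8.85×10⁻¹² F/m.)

C ≈ 11.0 nF

A = 1.47 cm² = 1.47×10⁻⁴ m².
C = κε₀A/d = 86.0 × 8.85×10⁻¹² × 1.47×10⁻⁴ / 1.02×10⁻⁵ = 1.10×10⁻⁸ F.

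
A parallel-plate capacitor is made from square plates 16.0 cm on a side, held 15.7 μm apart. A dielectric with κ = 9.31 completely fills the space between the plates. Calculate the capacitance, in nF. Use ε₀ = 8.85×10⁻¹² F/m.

A = (16.0 cm)² = 2.56×10⁻² m².
C = κε₀A/d = 9.31 × 8.85×10⁻¹² × 2.56×10⁻² / 1.57×10⁻⁵ = 1.34×10⁻⁷ F.

C ≈ 134 nF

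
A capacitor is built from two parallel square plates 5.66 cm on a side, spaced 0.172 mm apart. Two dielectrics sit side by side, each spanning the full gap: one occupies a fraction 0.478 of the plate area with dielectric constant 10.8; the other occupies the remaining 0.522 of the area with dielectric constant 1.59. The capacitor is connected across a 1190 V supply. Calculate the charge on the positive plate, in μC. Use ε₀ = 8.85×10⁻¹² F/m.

A = (5.66 cm)² = 3.20×10⁻³ m².
Side-by-side slabs ⇒ two capacitors in parallel, each spanning the full gap.
C₁ = κ₁ε₀A₁/d = 10.8 × 8.85×10⁻¹² × 1.53×10⁻³ / 1.72×10⁻⁴ = 8.51×10⁻¹⁰ F.
C₂ = κ₂ε₀A₂/d = 1.59 × 8.85×10⁻¹² × 1.67×10⁻³ / 1.72×10⁻⁴ = 1.37×10⁻¹⁰ F.
C = C₁ + C₂ = 9.88×10⁻¹⁰ F.
Q = CV = 9.88×10⁻¹⁰ × 1190 = 1.18×10⁻⁶ C.

Q ≈ 1.18 μC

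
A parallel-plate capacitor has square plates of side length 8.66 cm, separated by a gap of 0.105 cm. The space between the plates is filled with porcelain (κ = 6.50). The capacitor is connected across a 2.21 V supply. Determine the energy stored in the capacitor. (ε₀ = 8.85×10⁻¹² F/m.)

A = (8.66 cm)² = 7.50×10⁻³ m².
C = κε₀A/d = 6.50 × 8.85×10⁻¹² × 7.50×10⁻³ / 1.05×10⁻³ = 4.11×10⁻¹⁰ F.
U = ½CV² = ½ × 4.11×10⁻¹⁰ × (2.21)² = 1.00×10⁻⁹ J.

U ≈ 1.00 nJ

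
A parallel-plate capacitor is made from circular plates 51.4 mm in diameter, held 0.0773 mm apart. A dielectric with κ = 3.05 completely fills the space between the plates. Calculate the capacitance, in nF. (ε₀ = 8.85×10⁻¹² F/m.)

C ≈ 0.725 nF

A = π(51.4/2 mm)² = 2.07×10⁻³ m².
C = κε₀A/d = 3.05 × 8.85×10⁻¹² × 2.07×10⁻³ / 7.73×10⁻⁵ = 7.25×10⁻¹⁰ F.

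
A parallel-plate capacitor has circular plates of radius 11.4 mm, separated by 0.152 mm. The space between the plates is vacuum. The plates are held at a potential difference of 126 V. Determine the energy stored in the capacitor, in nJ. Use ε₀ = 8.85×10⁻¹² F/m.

A = π(11.4 mm)² = 4.08×10⁻⁴ m².
C = ε₀A/d = 8.85×10⁻¹² × 4.08×10⁻⁴ / 1.52×10⁻⁴ = 2.38×10⁻¹¹ F.
U = ½CV² = ½ × 2.38×10⁻¹¹ × (126)² = 1.89×10⁻⁷ J.

U ≈ 189 nJ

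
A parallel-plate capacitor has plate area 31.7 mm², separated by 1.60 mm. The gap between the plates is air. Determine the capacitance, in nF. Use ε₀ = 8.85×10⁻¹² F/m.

A = 31.7 mm² = 3.17×10⁻⁵ m².
C = ε₀A/d = 8.85×10⁻¹² × 3.17×10⁻⁵ / 1.60×10⁻³ = 1.75×10⁻¹³ F.

1.75×10⁻⁴ nF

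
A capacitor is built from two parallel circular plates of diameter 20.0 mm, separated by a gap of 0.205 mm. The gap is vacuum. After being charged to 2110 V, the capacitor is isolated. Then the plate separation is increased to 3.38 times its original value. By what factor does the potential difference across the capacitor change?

Isolated ⇒ Q is held fixed.
C₂ = 0.296 C₁ and V = Q/C, so V₂/V₁ = C₁/C₂ = 3.38.

3.38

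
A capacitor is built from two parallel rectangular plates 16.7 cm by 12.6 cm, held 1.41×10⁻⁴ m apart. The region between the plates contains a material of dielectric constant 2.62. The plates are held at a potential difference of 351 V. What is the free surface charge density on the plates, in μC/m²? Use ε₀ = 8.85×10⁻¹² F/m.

57.7 μC/m²

A = 16.7 × 12.6 cm² = 2.10×10⁻² m².
C = κε₀A/d = 2.62 × 8.85×10⁻¹² × 2.10×10⁻² / 1.41×10⁻⁴ = 3.46×10⁻⁹ F.
σ = Q/A = CV/A = 3.46×10⁻⁹ × 351 / 2.10×10⁻² = 5.77×10⁻⁵ C/m².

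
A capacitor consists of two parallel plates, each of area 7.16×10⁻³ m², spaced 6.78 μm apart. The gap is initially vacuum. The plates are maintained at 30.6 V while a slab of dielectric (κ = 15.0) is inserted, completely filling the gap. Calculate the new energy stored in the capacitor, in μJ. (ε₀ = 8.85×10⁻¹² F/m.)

65.6 μJ

Initially C₁ = ε₀A/d = 8.85×10⁻¹² × 7.16×10⁻³ / 6.78×10⁻⁶ = 9.35×10⁻⁹ F.
U₁ = 4.38×10⁻⁶ J.
Battery connected ⇒ V is held fixed. C₂ = 15.0 C₁ and U = ½CV², so U₂/U₁ = C₂/C₁ = 15.0.
U₂ = 15.0 × 4.38×10⁻⁶ = 6.56×10⁻⁵ J.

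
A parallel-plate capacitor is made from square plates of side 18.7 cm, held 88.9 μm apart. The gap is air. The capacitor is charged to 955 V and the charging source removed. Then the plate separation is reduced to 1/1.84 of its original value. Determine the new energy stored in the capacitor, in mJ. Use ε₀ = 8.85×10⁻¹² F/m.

0.863 mJ

A = (18.7 cm)² = 3.50×10⁻² m².
Initially C₁ = ε₀A/d = 8.85×10⁻¹² × 3.50×10⁻² / 8.89×10⁻⁵ = 3.48×10⁻⁹ F.
U₁ = 1.59×10⁻³ J.
Isolated ⇒ Q is held fixed. C₂ = 1.84 C₁ and U = Q²/(2C), so U₂/U₁ = C₁/C₂ = 0.543.
U₂ = 0.543 × 1.59×10⁻³ = 8.63×10⁻⁴ J.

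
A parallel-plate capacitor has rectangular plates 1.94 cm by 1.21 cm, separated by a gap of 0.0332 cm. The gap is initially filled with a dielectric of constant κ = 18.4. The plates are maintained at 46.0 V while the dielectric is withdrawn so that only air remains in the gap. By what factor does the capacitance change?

0.0543

C = κε₀A/d scales with κ, so C₂/C₁ = 1/κ = 1/18.4 = 0.0543.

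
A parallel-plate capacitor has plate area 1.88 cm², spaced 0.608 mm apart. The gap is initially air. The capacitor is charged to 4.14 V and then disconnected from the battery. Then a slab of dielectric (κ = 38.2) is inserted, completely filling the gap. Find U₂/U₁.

U₂/U₁ ≈ 0.0262

Isolated ⇒ Q is held fixed.
C₂ = 38.2 C₁ and U = Q²/(2C), so U₂/U₁ = C₁/C₂ = 0.0262.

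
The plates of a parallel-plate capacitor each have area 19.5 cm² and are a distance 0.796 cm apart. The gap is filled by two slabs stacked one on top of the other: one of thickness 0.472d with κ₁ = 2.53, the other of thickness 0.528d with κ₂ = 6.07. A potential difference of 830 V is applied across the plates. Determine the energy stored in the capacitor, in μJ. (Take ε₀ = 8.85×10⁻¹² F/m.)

U ≈ 2.73 μJ

A = 19.5 cm² = 1.95×10⁻³ m².
Stacked slabs ⇒ two capacitors in series, each with the full plate area.
C₁ = κ₁ε₀A/d₁ = 2.53 × 8.85×10⁻¹² × 1.95×10⁻³ / 3.76×10⁻³ = 1.16×10⁻¹¹ F.
C₂ = κ₂ε₀A/d₂ = 6.07 × 8.85×10⁻¹² × 1.95×10⁻³ / 4.20×10⁻³ = 2.49×10⁻¹¹ F.
C = (1/C₁ + 1/C₂)⁻¹ = 7.93×10⁻¹² F.
U = ½CV² = ½ × 7.93×10⁻¹² × (830)² = 2.73×10⁻⁶ J.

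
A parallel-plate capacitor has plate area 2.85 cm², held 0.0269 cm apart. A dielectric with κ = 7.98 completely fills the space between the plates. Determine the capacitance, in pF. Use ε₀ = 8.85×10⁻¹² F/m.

74.8 pF

A = 2.85 cm² = 2.85×10⁻⁴ m².
C = κε₀A/d = 7.98 × 8.85×10⁻¹² × 2.85×10⁻⁴ / 2.69×10⁻⁴ = 7.48×10⁻¹¹ F.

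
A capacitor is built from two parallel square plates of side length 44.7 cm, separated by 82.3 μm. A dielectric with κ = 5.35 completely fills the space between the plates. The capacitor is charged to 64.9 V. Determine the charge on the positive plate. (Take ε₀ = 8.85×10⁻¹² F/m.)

7.46 μC

A = (44.7 cm)² = 0.200 m².
C = κε₀A/d = 5.35 × 8.85×10⁻¹² × 0.200 / 8.23×10⁻⁵ = 1.15×10⁻⁷ F.
Q = CV = 1.15×10⁻⁷ × 64.9 = 7.46×10⁻⁶ C.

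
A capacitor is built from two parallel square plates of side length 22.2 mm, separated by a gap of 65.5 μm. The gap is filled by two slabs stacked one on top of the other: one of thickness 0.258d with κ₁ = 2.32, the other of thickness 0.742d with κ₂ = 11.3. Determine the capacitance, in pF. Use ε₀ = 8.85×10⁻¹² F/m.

C ≈ 376 pF

A = (22.2 mm)² = 4.93×10⁻⁴ m².
Stacked slabs ⇒ two capacitors in series, each with the full plate area.
C₁ = κ₁ε₀A/d₁ = 2.32 × 8.85×10⁻¹² × 4.93×10⁻⁴ / 1.69×10⁻⁵ = 5.99×10⁻¹⁰ F.
C₂ = κ₂ε₀A/d₂ = 11.3 × 8.85×10⁻¹² × 4.93×10⁻⁴ / 4.86×10⁻⁵ = 1.01×10⁻⁹ F.
C = (1/C₁ + 1/C₂)⁻¹ = 3.76×10⁻¹⁰ F.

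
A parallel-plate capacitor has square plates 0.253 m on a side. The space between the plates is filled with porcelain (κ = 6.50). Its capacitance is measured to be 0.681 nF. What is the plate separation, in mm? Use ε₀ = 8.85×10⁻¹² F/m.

A = (0.253 m)² = 6.40×10⁻² m².
d = κε₀A/C = 6.50 × 8.85×10⁻¹² × 6.40×10⁻² / 6.81×10⁻¹⁰ = 5.41×10⁻³ m.

5.41 mm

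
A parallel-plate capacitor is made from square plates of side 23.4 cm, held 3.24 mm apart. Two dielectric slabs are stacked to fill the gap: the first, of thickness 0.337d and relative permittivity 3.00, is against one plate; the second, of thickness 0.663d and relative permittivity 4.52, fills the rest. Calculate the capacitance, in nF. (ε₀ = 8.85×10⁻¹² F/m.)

C ≈ 0.577 nF

A = (23.4 cm)² = 5.48×10⁻² m².
Stacked slabs ⇒ two capacitors in series, each with the full plate area.
C₁ = κ₁ε₀A/d₁ = 3.00 × 8.85×10⁻¹² × 5.48×10⁻² / 1.09×10⁻³ = 1.33×10⁻⁹ F.
C₂ = κ₂ε₀A/d₂ = 4.52 × 8.85×10⁻¹² × 5.48×10⁻² / 2.15×10⁻³ = 1.02×10⁻⁹ F.
C = (1/C₁ + 1/C₂)⁻¹ = 5.77×10⁻¹⁰ F.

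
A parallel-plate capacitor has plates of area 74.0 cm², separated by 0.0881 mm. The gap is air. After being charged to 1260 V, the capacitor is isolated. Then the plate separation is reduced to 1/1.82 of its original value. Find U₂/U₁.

0.549

Isolated ⇒ Q is held fixed.
C₂ = 1.82 C₁ and U = Q²/(2C), so U₂/U₁ = C₁/C₂ = 0.549.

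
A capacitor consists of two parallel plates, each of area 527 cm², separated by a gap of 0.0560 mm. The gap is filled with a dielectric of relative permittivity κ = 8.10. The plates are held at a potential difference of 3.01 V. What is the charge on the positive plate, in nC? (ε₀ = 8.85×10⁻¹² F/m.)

203 nC

A = 527 cm² = 5.27×10⁻² m².
C = κε₀A/d = 8.10 × 8.85×10⁻¹² × 5.27×10⁻² / 5.60×10⁻⁵ = 6.75×10⁻⁸ F.
Q = CV = 6.75×10⁻⁸ × 3.01 = 2.03×10⁻⁷ C.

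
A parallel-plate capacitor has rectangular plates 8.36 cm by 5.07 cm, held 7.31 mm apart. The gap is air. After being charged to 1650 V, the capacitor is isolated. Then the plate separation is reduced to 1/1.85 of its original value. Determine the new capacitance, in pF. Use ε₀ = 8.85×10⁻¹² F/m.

9.49 pF

A = 8.36 × 5.07 cm² = 4.24×10⁻³ m².
Initially C₁ = ε₀A/d = 8.85×10⁻¹² × 4.24×10⁻³ / 7.31×10⁻³ = 5.13×10⁻¹² F.
C = ε₀A/d scales as 1/d, so C₂/C₁ = d₁/d₂ = 1.85.
C₂ = 1.85 × 5.13×10⁻¹² = 9.49×10⁻¹² F.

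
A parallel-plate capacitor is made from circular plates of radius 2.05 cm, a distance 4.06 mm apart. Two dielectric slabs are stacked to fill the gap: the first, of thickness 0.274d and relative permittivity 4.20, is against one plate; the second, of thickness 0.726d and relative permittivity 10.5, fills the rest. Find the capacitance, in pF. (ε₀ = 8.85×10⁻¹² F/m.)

C ≈ 21.4 pF

A = π(2.05 cm)² = 1.32×10⁻³ m².
Stacked slabs ⇒ two capacitors in series, each with the full plate area.
C₁ = κ₁ε₀A/d₁ = 4.20 × 8.85×10⁻¹² × 1.32×10⁻³ / 1.11×10⁻³ = 4.41×10⁻¹¹ F.
C₂ = κ₂ε₀A/d₂ = 10.5 × 8.85×10⁻¹² × 1.32×10⁻³ / 2.95×10⁻³ = 4.16×10⁻¹¹ F.
C = (1/C₁ + 1/C₂)⁻¹ = 2.14×10⁻¹¹ F.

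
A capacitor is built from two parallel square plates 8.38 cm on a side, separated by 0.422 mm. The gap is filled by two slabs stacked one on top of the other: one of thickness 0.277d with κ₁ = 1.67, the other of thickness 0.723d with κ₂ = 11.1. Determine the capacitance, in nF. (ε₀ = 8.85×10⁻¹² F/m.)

A = (8.38 cm)² = 7.02×10⁻³ m².
Stacked slabs ⇒ two capacitors in series, each with the full plate area.
C₁ = κ₁ε₀A/d₁ = 1.67 × 8.85×10⁻¹² × 7.02×10⁻³ / 1.17×10⁻⁴ = 8.88×10⁻¹⁰ F.
C₂ = κ₂ε₀A/d₂ = 11.1 × 8.85×10⁻¹² × 7.02×10⁻³ / 3.05×10⁻⁴ = 2.26×10⁻⁹ F.
C = (1/C₁ + 1/C₂)⁻¹ = 6.38×10⁻¹⁰ F.

0.638 nF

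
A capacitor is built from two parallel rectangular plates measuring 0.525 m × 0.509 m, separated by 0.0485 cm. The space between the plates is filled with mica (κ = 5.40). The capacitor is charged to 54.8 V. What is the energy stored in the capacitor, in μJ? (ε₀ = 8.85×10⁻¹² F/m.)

U ≈ 39.5 μJ

A = 0.525 × 0.509 m² = 0.267 m².
C = κε₀A/d = 5.40 × 8.85×10⁻¹² × 0.267 / 4.85×10⁻⁴ = 2.63×10⁻⁸ F.
U = ½CV² = ½ × 2.63×10⁻⁸ × (54.8)² = 3.95×10⁻⁵ J.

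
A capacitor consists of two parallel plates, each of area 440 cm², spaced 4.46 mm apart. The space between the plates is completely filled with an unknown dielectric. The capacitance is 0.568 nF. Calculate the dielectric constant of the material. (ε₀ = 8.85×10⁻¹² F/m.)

A = 440 cm² = 4.40×10⁻² m².
κ = Cd/(ε₀A) = 5.68×10⁻¹⁰ × 4.46×10⁻³ / (8.85×10⁻¹² × 4.40×10⁻²) = 6.51.

6.51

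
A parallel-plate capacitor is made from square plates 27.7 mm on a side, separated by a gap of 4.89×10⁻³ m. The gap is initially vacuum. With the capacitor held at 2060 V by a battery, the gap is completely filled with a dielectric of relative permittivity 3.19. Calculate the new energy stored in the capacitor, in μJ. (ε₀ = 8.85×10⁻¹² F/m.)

A = (27.7 mm)² = 7.67×10⁻⁴ m².
Initially C₁ = ε₀A/d = 8.85×10⁻¹² × 7.67×10⁻⁴ / 4.89×10⁻³ = 1.39×10⁻¹² F.
U₁ = 2.95×10⁻⁶ J.
Battery connected ⇒ V is held fixed. C₂ = 3.19 C₁ and U = ½CV², so U₂/U₁ = C₂/C₁ = 3.19.
U₂ = 3.19 × 2.95×10⁻⁶ = 9.40×10⁻⁶ J.

U ≈ 9.40 μJ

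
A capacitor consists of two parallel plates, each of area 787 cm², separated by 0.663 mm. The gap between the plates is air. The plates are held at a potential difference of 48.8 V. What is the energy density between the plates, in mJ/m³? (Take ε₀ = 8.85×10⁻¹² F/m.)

E = V/d = 48.8 / 6.63×10⁻⁴ = 7.36×10⁴ V/m.
u = ½ε₀E² = ½ × 8.85×10⁻¹² × (7.36×10⁴)² = 2.40×10⁻² J/m³.

u ≈ 24.0 mJ/m³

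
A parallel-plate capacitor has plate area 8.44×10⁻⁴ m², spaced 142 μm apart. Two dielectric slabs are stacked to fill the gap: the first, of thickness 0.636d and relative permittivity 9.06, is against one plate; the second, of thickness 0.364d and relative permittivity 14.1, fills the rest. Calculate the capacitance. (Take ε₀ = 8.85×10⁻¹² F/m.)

Stacked slabs ⇒ two capacitors in series, each with the full plate area.
C₁ = κ₁ε₀A/d₁ = 9.06 × 8.85×10⁻¹² × 8.44×10⁻⁴ / 9.03×10⁻⁵ = 7.49×10⁻¹⁰ F.
C₂ = κ₂ε₀A/d₂ = 14.1 × 8.85×10⁻¹² × 8.44×10⁻⁴ / 5.17×10⁻⁵ = 2.04×10⁻⁹ F.
C = (1/C₁ + 1/C₂)⁻¹ = 5.48×10⁻¹⁰ F.

C ≈ 0.548 nF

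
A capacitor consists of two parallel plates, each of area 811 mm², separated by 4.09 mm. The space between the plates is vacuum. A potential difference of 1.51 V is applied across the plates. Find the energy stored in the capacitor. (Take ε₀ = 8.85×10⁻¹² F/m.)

U ≈ 2.00 pJ

A = 811 mm² = 8.11×10⁻⁴ m².
C = ε₀A/d = 8.85×10⁻¹² × 8.11×10⁻⁴ / 4.09×10⁻³ = 1.75×10⁻¹² F.
U = ½CV² = ½ × 1.75×10⁻¹² × (1.51)² = 2.00×10⁻¹² J.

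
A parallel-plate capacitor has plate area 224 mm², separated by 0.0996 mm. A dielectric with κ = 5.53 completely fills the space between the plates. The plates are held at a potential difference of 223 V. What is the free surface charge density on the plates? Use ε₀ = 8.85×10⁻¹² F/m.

110 μC/m²

A = 224 mm² = 2.24×10⁻⁴ m².
C = κε₀A/d = 5.53 × 8.85×10⁻¹² × 2.24×10⁻⁴ / 9.96×10⁻⁵ = 1.10×10⁻¹⁰ F.
σ = Q/A = CV/A = 1.10×10⁻¹⁰ × 223 / 2.24×10⁻⁴ = 1.10×10⁻⁴ C/m².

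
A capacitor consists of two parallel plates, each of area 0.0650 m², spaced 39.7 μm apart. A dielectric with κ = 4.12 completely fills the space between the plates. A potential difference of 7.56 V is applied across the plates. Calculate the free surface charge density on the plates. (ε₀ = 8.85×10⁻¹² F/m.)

C = κε₀A/d = 4.12 × 8.85×10⁻¹² × 6.50×10⁻² / 3.97×10⁻⁵ = 5.97×10⁻⁸ F.
σ = Q/A = CV/A = 5.97×10⁻⁸ × 7.56 / 6.50×10⁻² = 6.94×10⁻⁶ C/m².

σ ≈ 6.94 μC/m²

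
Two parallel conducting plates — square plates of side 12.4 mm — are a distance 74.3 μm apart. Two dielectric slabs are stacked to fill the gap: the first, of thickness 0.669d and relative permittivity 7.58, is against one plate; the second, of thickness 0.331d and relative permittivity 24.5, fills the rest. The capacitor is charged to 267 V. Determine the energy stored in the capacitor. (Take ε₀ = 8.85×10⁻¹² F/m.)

6.41 μJ

A = (12.4 mm)² = 1.54×10⁻⁴ m².
Stacked slabs ⇒ two capacitors in series, each with the full plate area.
C₁ = κ₁ε₀A/d₁ = 7.58 × 8.85×10⁻¹² × 1.54×10⁻⁴ / 4.97×10⁻⁵ = 2.08×10⁻¹⁰ F.
C₂ = κ₂ε₀A/d₂ = 24.5 × 8.85×10⁻¹² × 1.54×10⁻⁴ / 2.46×10⁻⁵ = 1.36×10⁻⁹ F.
C = (1/C₁ + 1/C₂)⁻¹ = 1.80×10⁻¹⁰ F.
U = ½CV² = ½ × 1.80×10⁻¹⁰ × (267)² = 6.41×10⁻⁶ J.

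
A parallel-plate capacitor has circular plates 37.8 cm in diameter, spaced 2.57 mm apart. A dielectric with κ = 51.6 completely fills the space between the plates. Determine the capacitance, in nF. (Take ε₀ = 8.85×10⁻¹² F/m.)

19.9 nF

A = π(37.8/2 cm)² = 0.112 m².
C = κε₀A/d = 51.6 × 8.85×10⁻¹² × 0.112 / 2.57×10⁻³ = 1.99×10⁻⁸ F.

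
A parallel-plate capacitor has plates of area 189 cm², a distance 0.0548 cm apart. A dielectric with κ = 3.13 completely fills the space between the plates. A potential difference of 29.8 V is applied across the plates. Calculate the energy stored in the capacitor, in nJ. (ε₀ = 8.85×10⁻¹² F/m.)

A = 189 cm² = 1.89×10⁻² m².
C = κε₀A/d = 3.13 × 8.85×10⁻¹² × 1.89×10⁻² / 5.48×10⁻⁴ = 9.55×10⁻¹⁰ F.
U = ½CV² = ½ × 9.55×10⁻¹⁰ × (29.8)² = 4.24×10⁻⁷ J.

U ≈ 424 nJ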